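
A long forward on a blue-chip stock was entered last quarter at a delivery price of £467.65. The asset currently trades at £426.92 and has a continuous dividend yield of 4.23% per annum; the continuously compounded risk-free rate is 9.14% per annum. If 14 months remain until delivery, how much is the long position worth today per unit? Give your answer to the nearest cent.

Current fair forward for the remaining 14 months: F = S·e^((r − q)·T), (r − q) = 0.0914 − 0.0423 = 0.0491
F = 426.92 · e^(0.0491 × 14/12) = 426.92 × 1.058956 = 452.0895
Value of long forward = (F − K)·e^(−rT) = (452.0895 − 467.65) · e^(−0.0914·14/12)
= -15.5605 × 0.898855 = -13.99

-£13.99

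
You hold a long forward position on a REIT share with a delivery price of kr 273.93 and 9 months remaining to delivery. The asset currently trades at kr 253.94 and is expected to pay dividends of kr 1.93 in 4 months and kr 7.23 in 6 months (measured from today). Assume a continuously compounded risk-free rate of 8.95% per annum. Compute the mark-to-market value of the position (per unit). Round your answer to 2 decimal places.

-kr 10.99

PV(remaining dividends) I = 1.93·e^(−0.0895·4/12) + 7.23·e^(−0.0895·6/12) = 8.7869
Current forward F = (S − I)·e^(rT) = (253.94 − 8.7869)·e^(0.0895·9/12) = 245.1531 × 1.069429 = 262.1738
Value (long) = (F − K)·e^(−rT) = (262.1738 − 273.93) × 0.935078 = -10.9930
Value = -kr 10.99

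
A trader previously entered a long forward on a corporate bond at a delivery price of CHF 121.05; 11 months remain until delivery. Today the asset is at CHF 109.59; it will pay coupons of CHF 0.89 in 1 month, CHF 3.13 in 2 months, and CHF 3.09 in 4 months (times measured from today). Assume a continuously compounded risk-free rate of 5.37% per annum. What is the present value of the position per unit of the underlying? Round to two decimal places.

-CHF 12.67

PV(remaining coupons) I = 0.89·e^(−0.0537·1/12) + 3.13·e^(−0.0537·2/12) + 3.09·e^(−0.0537·4/12) = 7.0233
Current forward F = (S − I)·e^(rT) = (109.59 − 7.0233)·e^(0.0537·11/12) = 102.5667 × 1.050457 = 107.7419
Value (long) = (F − K)·e^(−rT) = (107.7419 − 121.05) × 0.951967 = -12.6689
Value = -CHF 12.67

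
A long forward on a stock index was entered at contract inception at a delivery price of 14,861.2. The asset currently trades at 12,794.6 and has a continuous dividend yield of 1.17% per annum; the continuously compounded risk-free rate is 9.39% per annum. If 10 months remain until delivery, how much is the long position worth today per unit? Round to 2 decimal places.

-1072.19

Current fair forward for the remaining 10 months: F = S·e^((r − q)·T), (r − q) = 0.0939 − 0.0117 = 0.0822
F = 12794.6 · e^(0.0822 × 10/12) = 12794.6 × 1.07090062 = 13701.7451
Value of long forward = (F − K)·e^(−rT) = (13701.7451 − 14861.2) · e^(−0.0939·10/12)
= -1159.4549 × 0.92473321 = -1072.19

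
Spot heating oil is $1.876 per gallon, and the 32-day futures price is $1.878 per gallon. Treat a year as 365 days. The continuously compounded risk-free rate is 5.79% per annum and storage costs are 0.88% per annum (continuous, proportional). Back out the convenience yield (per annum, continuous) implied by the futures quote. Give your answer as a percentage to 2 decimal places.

F = S·e^((r+u−y)T) ⇒ (r+u−y) = ln(F/S)/T
ln(1.878/1.876) = 0.001066; /T ⇒ 0.012159
y = r + u − ln(F/S)/T = 0.0579 + 0.0088 − 0.012159 = 0.054541
y = 5.45%

5.45%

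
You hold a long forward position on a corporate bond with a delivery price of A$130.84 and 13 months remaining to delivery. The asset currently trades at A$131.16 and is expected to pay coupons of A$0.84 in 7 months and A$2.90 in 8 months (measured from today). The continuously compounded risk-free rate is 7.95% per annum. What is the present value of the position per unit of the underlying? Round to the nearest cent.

PV(remaining coupons) I = 0.84·e^(−0.0795·7/12) + 2.90·e^(−0.0795·8/12) = 3.5522
Current forward F = (S − I)·e^(rT) = (131.16 − 3.5522)·e^(0.0795·13/12) = 127.6078 × 1.089943 = 139.0852
Value (long) = (F − K)·e^(−rT) = (139.0852 − 130.84) × 0.917480 = 7.5648
Value = A$7.56

A$7.56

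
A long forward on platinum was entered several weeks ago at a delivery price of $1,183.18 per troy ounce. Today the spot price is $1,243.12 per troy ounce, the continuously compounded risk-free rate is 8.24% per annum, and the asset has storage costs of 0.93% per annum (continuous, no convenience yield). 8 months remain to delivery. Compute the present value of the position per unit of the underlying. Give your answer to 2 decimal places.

$130.91 per troy ounce

Current fair forward for the remaining 8 months: F = S·e^((r + u)·T), (r + u) = 0.0824 + 0.0093 = 0.0917
F = 1243.12 · e^(0.0917 × 8/12) = 1243.12 × 1.06304064 = 1321.4871
Value of long forward = (F − K)·e^(−rT) = (1321.4871 − 1183.18) · e^(−0.0824·8/12)
= 138.3071 × 0.94654825 = 130.91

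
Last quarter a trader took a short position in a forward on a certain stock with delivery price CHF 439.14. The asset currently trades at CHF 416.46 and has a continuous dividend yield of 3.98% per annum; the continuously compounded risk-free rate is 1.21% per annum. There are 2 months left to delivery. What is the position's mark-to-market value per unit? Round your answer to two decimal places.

CHF 24.55

Current fair forward for the remaining 2 months: F = S·e^((r − q)·T), (r − q) = 0.0121 − 0.0398 = -0.0277
F = 416.46 · e^(-0.0277 × 2/12) = 416.46 × 0.995394 = 414.5418
Value of long forward = (F − K)·e^(−rT) = (414.5418 − 439.14) · e^(−0.0121·2/12)
= -24.5982 × 0.997985 = -24.55
Short position value = −(long value) = CHF 24.55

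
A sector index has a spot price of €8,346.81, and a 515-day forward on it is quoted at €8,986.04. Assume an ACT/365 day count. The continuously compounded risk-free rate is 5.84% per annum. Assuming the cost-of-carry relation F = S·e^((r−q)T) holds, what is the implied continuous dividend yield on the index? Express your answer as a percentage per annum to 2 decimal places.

0.61%

From F = S·e^((r−q)T): (r − q) = ln(F/S)/T
ln(8986.04/8346.81) = ln(1.076584) = 0.073793
(r − q) = 0.073793 / (515/365) = 0.052300
q = r − ln(F/S)/T = 0.0584 − 0.052300 = 0.006100
q = 0.61%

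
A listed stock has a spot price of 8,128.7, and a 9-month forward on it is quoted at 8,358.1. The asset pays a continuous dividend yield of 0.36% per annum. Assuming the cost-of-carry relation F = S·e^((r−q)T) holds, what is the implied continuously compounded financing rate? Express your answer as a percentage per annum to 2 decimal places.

From F = S·e^((r−q)T): (r − q) = ln(F/S)/T
ln(8358.1/8128.7) = ln(1.028221) = 0.027830
(r − q) = 0.027830 / (9/12) = 0.037107
r = ln(F/S)/T + q = 0.037107 + 0.0036 = 0.040707
r = 4.07%

4.07%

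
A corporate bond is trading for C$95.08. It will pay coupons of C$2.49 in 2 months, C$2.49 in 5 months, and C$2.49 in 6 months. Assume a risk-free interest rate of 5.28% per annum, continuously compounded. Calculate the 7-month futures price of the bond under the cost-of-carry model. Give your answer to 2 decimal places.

C$90.50

PV(coupons) I = 2.49·e^(−0.0528·2/12) + 2.49·e^(−0.0528·5/12) + 2.49·e^(−0.0528·6/12)
I = 2.4682 + 2.4358 + 2.4251 = 7.3291
F = (S − I)·e^(rT) = (95.08 − 7.3291) · e^(0.0528·7/12)
= 87.7509 · e^0.030800 = 87.7509 × 1.031279 = C$90.50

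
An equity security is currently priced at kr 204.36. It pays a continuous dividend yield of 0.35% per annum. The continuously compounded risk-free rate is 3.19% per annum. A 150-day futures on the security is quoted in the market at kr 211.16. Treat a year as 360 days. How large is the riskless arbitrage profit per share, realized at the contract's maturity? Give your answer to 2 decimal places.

Fair futures: F* = S·e^(carry·T), with carry = (r − q) = 0.0319 − 0.0035 = 0.0284
F* = 204.36 · e^(0.0284 × 150/360) = 204.36 · e^0.011833 = 204.36 × 1.011903 = kr 206.7925
Market kr 211.16 > fair kr 206.7925: forward overpriced → cash-and-carry (buy spot, short the forward).
At maturity, profit = |F_mkt − F*| = |211.16 − 206.7925| = kr 4.37 per share

kr 4.37 per share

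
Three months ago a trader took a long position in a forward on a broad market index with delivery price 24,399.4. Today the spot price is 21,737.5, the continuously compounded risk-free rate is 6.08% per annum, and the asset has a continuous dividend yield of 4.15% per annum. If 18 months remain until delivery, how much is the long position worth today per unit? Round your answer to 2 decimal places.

Current fair forward for the remaining 18 months: F = S·e^((r − q)·T), (r − q) = 0.0608 − 0.0415 = 0.0193
F = 21737.5 · e^(0.0193 × 18/12) = 21737.5 × 1.02937312 = 22375.9982
Value of long forward = (F − K)·e^(−rT) = (22375.9982 − 24399.4) · e^(−0.0608·18/12)
= -2023.4018 × 0.91283513 = -1847.03

-1847.03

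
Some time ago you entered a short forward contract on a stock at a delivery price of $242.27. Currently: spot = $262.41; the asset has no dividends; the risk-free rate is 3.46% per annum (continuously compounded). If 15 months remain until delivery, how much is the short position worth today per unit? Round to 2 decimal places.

-$30.39

Current fair forward for the remaining 15 months: F = S·e^(r·T), r = 0.0346
F = 262.41 · e^(0.0346 × 15/12) = 262.41 × 1.044199 = 274.0083
Value of long forward = (F − K)·e^(−rT) = (274.0083 − 242.27) · e^(−0.0346·15/12)
= 31.7383 × 0.957672 = 30.39
Short position value = −(long value) = -$30.39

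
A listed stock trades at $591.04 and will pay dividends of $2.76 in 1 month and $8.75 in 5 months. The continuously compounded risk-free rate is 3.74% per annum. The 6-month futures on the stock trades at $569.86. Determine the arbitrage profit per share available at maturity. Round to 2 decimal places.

$20.76 per share

PV(dividends) I = 2.76·e^(−0.0374·1/12) + 8.75·e^(−0.0374·5/12) = 11.3661
Fair futures F* = (S − I)·e^(rT) = (591.04 − 11.3661)·e^0.018700 = 579.6739 × 1.018876 = 590.6158
Market $569.86 < fair 590.6158: forward underpriced → reverse cash-and-carry (short the stock, invest proceeds at r, pay the dividends, go long the forward).
Profit at T = |F_mkt − F*| = |569.86 − 590.6158| = $20.76 per share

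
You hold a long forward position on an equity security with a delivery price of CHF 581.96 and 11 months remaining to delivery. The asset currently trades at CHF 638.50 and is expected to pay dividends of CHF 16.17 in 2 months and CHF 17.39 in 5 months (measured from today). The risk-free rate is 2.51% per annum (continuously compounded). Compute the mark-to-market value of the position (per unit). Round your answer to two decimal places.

CHF 36.47

PV(remaining dividends) I = 16.17·e^(−0.0251·2/12) + 17.39·e^(−0.0251·5/12) = 33.3116
Current forward F = (S − I)·e^(rT) = (638.50 − 33.3116)·e^(0.0251·11/12) = 605.1884 × 1.023275 = 619.2742
Value (long) = (F − K)·e^(−rT) = (619.2742 − 581.96) × 0.977254 = 36.4655
Value = CHF 36.47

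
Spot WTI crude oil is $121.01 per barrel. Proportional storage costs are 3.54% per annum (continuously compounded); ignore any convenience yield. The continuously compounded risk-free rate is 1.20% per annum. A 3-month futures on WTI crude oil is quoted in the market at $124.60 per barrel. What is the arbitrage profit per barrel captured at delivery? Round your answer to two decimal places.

Fair futures: F* = S·e^(carry·T), with carry = (r + u) = 0.0120 + 0.0354 = 0.0474
F* = 121.01 · e^(0.0474 × 3/12) = 121.01 · e^0.011850 = 121.01 × 1.011920 = $122.4524
Market $124.60 > fair $122.4524: forward overpriced → cash-and-carry (buy spot, short the forward).
At maturity, profit = |F_mkt − F*| = |124.60 − 122.4524| = $2.15 per barrel

$2.15 per barrel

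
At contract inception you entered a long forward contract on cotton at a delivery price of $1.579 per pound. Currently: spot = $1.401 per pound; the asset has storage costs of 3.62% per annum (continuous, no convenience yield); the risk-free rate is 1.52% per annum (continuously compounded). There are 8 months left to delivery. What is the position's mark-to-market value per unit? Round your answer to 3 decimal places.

Current fair forward for the remaining 8 months: F = S·e^((r + u)·T), (r + u) = 0.0152 + 0.0362 = 0.0514
F = 1.401 · e^(0.0514 × 8/12) = 1.401 × 1.034861 = 1.4498
Value of long forward = (F − K)·e^(−rT) = (1.4498 − 1.579) · e^(−0.0152·8/12)
= -0.1292 × 0.989918 = -0.128

-$0.128 per pound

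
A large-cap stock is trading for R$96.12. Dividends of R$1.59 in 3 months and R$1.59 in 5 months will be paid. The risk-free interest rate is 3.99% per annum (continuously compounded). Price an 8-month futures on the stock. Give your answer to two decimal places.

PV(dividends) I = 1.59·e^(−0.0399·3/12) + 1.59·e^(−0.0399·5/12)
I = 1.5742 + 1.5638 = 3.1380
F = (S − I)·e^(rT) = (96.12 − 3.1380) · e^(0.0399·8/12)
= 92.9820 · e^0.026600 = 92.9820 × 1.026957 = R$95.49

R$95.49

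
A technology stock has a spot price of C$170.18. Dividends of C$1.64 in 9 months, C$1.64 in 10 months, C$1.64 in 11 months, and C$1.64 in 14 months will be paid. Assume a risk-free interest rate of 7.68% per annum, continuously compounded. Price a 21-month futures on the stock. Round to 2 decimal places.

PV(dividends) I = 1.64·e^(−0.0768·9/12) + 1.64·e^(−0.0768·10/12) + 1.64·e^(−0.0768·11/12) + 1.64·e^(−0.0768·14/12)
I = 1.5482 + 1.5383 + 1.5285 + 1.4994 = 6.1144
F = (S − I)·e^(rT) = (170.18 − 6.1144) · e^(0.0768·21/12)
= 164.0656 · e^0.134400 = 164.0656 × 1.143850 = C$187.67

C$187.67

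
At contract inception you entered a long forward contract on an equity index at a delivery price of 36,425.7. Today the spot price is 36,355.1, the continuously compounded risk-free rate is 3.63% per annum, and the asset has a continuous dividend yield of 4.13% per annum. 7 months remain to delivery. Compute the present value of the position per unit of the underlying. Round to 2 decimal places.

-172.78

Current fair forward for the remaining 7 months: F = S·e^((r − q)·T), (r − q) = 0.0363 − 0.0413 = -0.0050
F = 36355.1 · e^(-0.0050 × 7/12) = 36355.1 × 0.99708758 = 36249.2187
Value of long forward = (F − K)·e^(−rT) = (36249.2187 − 36425.7) · e^(−0.0363·7/12)
= -176.4813 × 0.97904762 = -172.78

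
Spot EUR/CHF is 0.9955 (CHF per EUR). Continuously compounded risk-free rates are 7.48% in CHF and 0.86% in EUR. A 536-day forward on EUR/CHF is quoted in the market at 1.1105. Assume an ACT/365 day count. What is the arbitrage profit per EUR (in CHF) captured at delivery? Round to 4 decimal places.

Fair forward: F* = S·e^(carry·T), with carry = (r_CHF − r_EUR) = 0.0748 − 0.0086 = 0.0662
F* = 0.9955 · e^(0.0662 × 536/365) = 0.9955 · e^0.097214 = 0.9955 × 1.102096 = 1.0971
Market 1.1105 > fair 1.0971: forward overpriced → cash-and-carry (buy spot, short the forward).
At maturity, profit = |F_mkt − F*| = |1.1105 − 1.0971| = 0.0134 per EUR (in CHF)

0.0134 per EUR (in CHF)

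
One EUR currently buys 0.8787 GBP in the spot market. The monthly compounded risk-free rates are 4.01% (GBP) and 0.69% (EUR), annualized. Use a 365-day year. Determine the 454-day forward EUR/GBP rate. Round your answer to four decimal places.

By covered interest parity, F = S · (1+r_GBP/12)^(12T) / (1+r_EUR/12)^(12T)
= 0.8787 × 1.051055 / 1.008617 = 0.8787 × 1.042075
F = 0.9157 GBP per EUR

0.9157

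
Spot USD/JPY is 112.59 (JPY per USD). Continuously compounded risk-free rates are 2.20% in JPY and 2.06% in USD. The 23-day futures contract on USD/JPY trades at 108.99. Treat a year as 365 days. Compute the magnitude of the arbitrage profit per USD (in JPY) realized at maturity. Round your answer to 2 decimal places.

Fair futures: F* = S·e^(carry·T), with carry = (r_JPY − r_USD) = 0.0220 − 0.0206 = 0.0014
F* = 112.59 · e^(0.0014 × 23/365) = 112.59 · e^0.000088 = 112.59 × 1.000088 = 112.5999
Market 108.99 < fair 112.5999: forward underpriced → reverse cash-and-carry (short spot, go long the forward).
At maturity, profit = |F_mkt − F*| = |108.99 − 112.5999| = 3.61 per USD (in JPY)

3.61 per USD (in JPY)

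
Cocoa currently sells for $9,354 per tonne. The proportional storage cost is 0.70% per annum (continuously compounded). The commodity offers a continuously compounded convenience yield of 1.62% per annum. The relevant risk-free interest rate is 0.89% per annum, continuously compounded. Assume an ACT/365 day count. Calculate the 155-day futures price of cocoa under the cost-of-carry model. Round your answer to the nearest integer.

$9,353 per tonne

Net carry = r + u − y = 0.0089 + 0.0070 − 0.0162 = -0.0003
F = S·e^((r+u−y)T) = 9354 · e^(-0.0003 × 155/365) = 9354 · e^-0.000127
= 9354 × 0.999873 = $9,353 per tonne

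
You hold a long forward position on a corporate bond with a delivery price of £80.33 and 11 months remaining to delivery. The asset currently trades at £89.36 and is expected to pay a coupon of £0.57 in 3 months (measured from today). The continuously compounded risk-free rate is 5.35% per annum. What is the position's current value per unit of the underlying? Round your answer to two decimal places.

PV(remaining coupons) I = 0.57·e^(−0.0535·3/12) = 0.5624
Current forward F = (S − I)·e^(rT) = (89.36 − 0.5624)·e^(0.0535·11/12) = 88.7976 × 1.050264 = 93.2609
Value (long) = (F − K)·e^(−rT) = (93.2609 − 80.33) × 0.952141 = 12.3120
Value = £12.31

£12.31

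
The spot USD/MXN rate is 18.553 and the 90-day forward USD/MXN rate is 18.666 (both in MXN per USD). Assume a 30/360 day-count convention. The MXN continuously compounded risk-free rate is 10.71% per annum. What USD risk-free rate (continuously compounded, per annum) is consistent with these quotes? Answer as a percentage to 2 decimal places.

F = S·e^((r_MXN − r_USD)T) ⇒ r_USD = r_MXN − ln(F/S)/T
ln(18.666/18.553) = 0.006072; /(90/360) = 0.024288
r_USD = 0.1071 − 0.024288 = 0.082812
r_USD = 8.28%

8.28%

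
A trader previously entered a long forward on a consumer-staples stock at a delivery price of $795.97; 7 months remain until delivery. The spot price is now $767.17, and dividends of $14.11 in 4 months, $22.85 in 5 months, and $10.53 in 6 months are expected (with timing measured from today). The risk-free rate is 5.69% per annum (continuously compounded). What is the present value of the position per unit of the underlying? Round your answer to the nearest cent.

-$49.21

PV(remaining dividends) I = 14.11·e^(−0.0569·4/12) + 22.85·e^(−0.0569·5/12) + 10.53·e^(−0.0569·6/12) = 46.3942
Current forward F = (S − I)·e^(rT) = (767.17 − 46.3942)·e^(0.0569·7/12) = 720.7758 × 1.033749 = 745.1013
Value (long) = (F − K)·e^(−rT) = (745.1013 − 795.97) × 0.967353 = -49.2080
Value = -$49.21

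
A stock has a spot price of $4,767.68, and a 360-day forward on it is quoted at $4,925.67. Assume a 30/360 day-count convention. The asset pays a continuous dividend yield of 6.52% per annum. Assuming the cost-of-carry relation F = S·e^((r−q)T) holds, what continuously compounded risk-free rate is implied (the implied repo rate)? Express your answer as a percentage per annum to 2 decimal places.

9.78%

From F = S·e^((r−q)T): (r − q) = ln(F/S)/T
ln(4925.67/4767.68) = ln(1.033138) = 0.032601
(r − q) = 0.032601 / (360/360) = 0.032601
r = ln(F/S)/T + q = 0.032601 + 0.0652 = 0.097801
r = 9.78%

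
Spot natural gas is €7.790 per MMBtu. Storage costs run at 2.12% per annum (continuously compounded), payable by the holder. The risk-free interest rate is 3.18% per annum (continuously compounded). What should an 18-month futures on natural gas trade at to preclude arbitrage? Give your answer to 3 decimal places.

€8.435 per MMBtu

Net carry = r + u − y = 0.0318 + 0.0212 − 0.0000 = 0.0530
F = S·e^((r+u−y)T) = 7.790 · e^(0.0530 × 18/12) = 7.790 · e^0.079500
= 7.790 × 1.082746 = €8.435 per MMBtu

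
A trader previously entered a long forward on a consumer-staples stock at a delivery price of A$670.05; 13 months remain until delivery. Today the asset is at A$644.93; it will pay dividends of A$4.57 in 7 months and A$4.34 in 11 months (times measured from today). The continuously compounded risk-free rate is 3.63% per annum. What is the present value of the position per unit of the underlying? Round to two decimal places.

PV(remaining dividends) I = 4.57·e^(−0.0363·7/12) + 4.34·e^(−0.0363·11/12) = 8.6722
Current forward F = (S − I)·e^(rT) = (644.93 − 8.6722)·e^(0.0363·13/12) = 636.2578 × 1.040108 = 661.7768
Value (long) = (F − K)·e^(−rT) = (661.7768 − 670.05) × 0.961438 = -7.9542
Value = -A$7.95

-A$7.95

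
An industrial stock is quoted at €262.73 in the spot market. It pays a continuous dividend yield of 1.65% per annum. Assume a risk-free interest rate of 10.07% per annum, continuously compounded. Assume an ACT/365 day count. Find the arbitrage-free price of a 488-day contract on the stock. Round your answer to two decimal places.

F = S·e^((r − q)T) = 262.73 · e^((0.1007 − 0.0165) × 488/365)
= 262.73 · e^0.112574 = 262.73 × 1.119155
F = €294.04

€294.04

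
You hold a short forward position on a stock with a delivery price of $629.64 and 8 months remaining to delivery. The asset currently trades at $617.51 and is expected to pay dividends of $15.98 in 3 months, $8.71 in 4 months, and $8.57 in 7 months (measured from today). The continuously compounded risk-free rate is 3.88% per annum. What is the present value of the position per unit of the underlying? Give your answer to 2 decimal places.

$28.85

PV(remaining dividends) I = 15.98·e^(−0.0388·3/12) + 8.71·e^(−0.0388·4/12) + 8.57·e^(−0.0388·7/12) = 32.8020
Current forward F = (S − I)·e^(rT) = (617.51 − 32.8020)·e^(0.0388·8/12) = 584.7080 × 1.026204 = 600.0297
Value (long) = (F − K)·e^(−rT) = (600.0297 − 629.64) × 0.974465 = -28.8542
Short position value = −(long value) = $28.85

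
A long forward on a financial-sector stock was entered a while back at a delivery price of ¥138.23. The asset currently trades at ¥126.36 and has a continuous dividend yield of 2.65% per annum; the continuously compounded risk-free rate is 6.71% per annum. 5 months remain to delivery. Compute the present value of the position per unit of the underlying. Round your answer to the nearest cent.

Current fair forward for the remaining 5 months: F = S·e^((r − q)·T), (r − q) = 0.0671 − 0.0265 = 0.0406
F = 126.36 · e^(0.0406 × 5/12) = 126.36 × 1.017061 = 128.5158
Value of long forward = (F − K)·e^(−rT) = (128.5158 − 138.23) · e^(−0.0671·5/12)
= -9.7142 × 0.972429 = -9.45

-¥9.45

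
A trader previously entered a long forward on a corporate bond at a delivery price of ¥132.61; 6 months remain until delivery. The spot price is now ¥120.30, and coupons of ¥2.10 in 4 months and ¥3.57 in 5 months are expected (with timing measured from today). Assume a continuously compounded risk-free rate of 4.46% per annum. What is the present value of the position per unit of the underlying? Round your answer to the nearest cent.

-¥14.96

PV(remaining coupons) I = 2.10·e^(−0.0446·4/12) + 3.57·e^(−0.0446·5/12) = 5.5733
Current forward F = (S − I)·e^(rT) = (120.30 − 5.5733)·e^(0.0446·6/12) = 114.7267 × 1.022551 = 117.3139
Value (long) = (F − K)·e^(−rT) = (117.3139 − 132.61) × 0.977947 = -14.9588
Value = -¥14.96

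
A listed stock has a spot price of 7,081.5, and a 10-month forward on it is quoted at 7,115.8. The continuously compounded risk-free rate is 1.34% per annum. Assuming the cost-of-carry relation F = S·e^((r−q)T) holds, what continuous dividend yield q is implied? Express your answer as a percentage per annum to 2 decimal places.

0.76%

From F = S·e^((r−q)T): (r − q) = ln(F/S)/T
ln(7115.8/7081.5) = ln(1.004844) = 0.004832
(r − q) = 0.004832 / (10/12) = 0.005798
q = r − ln(F/S)/T = 0.0134 − 0.005798 = 0.007602
q = 0.76%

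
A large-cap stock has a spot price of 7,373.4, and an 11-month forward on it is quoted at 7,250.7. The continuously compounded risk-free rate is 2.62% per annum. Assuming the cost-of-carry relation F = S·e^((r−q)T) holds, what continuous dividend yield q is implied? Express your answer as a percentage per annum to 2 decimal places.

From F = S·e^((r−q)T): (r − q) = ln(F/S)/T
ln(7250.7/7373.4) = ln(0.983359) = -0.016781
(r − q) = -0.016781 / (11/12) = -0.018307
q = r − ln(F/S)/T = 0.0262 + 0.018307 = 0.044507
q = 4.45%

4.45%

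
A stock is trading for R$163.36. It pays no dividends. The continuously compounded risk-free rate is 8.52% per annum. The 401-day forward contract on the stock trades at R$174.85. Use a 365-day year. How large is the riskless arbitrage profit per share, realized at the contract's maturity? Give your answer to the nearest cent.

Fair forward: F* = S·e^(carry·T), with carry = r = 0.0852
F* = 163.36 · e^(0.0852 × 401/365) = 163.36 · e^0.093603 = 163.36 × 1.098124 = R$179.3895
Market R$174.85 < fair R$179.3895: forward underpriced → reverse cash-and-carry (short spot, go long the forward).
At maturity, profit = |F_mkt − F*| = |174.85 − 179.3895| = R$4.54 per share

R$4.54 per share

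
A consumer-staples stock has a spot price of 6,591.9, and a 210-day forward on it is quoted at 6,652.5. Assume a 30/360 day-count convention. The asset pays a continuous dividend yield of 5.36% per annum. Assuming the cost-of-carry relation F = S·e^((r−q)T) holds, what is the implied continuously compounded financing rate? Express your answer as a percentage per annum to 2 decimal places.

From F = S·e^((r−q)T): (r − q) = ln(F/S)/T
ln(6652.5/6591.9) = ln(1.009193) = 0.009151
(r − q) = 0.009151 / (210/360) = 0.015687
r = ln(F/S)/T + q = 0.015687 + 0.0536 = 0.069287
r = 6.93%

6.93%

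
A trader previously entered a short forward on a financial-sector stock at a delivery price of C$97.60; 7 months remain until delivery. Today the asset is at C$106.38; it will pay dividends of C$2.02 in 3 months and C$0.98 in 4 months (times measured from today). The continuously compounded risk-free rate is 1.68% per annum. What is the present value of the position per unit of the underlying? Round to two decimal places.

PV(remaining dividends) I = 2.02·e^(−0.0168·3/12) + 0.98·e^(−0.0168·4/12) = 2.9861
Current forward F = (S − I)·e^(rT) = (106.38 − 2.9861)·e^(0.0168·7/12) = 103.3939 × 1.009848 = 104.4121
Value (long) = (F − K)·e^(−rT) = (104.4121 − 97.60) × 0.990248 = 6.7457
Short position value = −(long value) = -C$6.75

-C$6.75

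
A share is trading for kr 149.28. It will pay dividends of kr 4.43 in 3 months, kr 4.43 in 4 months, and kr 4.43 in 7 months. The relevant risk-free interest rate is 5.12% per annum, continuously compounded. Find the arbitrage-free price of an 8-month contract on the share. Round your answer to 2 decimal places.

kr 140.98

PV(dividends) I = 4.43·e^(−0.0512·3/12) + 4.43·e^(−0.0512·4/12) + 4.43·e^(−0.0512·7/12)
I = 4.3737 + 4.3550 + 4.2996 = 13.0283
F = (S − I)·e^(rT) = (149.28 − 13.0283) · e^(0.0512·8/12)
= 136.2517 · e^0.034133 = 136.2517 × 1.034722 = kr 140.98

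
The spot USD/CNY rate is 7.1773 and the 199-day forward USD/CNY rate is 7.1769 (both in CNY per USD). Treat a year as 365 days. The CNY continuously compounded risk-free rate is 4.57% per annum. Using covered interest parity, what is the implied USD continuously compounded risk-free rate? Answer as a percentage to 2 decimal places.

4.58%

F = S·e^((r_CNY − r_USD)T) ⇒ r_USD = r_CNY − ln(F/S)/T
ln(7.1769/7.1773) = -0.000056; /(199/365) = -0.000103
r_USD = 0.0457 + 0.000103 = 0.045803
r_USD = 4.58%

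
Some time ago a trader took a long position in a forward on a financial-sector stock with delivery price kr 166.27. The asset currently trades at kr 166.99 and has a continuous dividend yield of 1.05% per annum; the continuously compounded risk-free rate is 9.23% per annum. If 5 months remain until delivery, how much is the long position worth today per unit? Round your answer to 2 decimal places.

kr 6.26

Current fair forward for the remaining 5 months: F = S·e^((r − q)·T), (r − q) = 0.0923 − 0.0105 = 0.0818
F = 166.99 · e^(0.0818 × 5/12) = 166.99 × 1.034671 = 172.7797
Value of long forward = (F − K)·e^(−rT) = (172.7797 − 166.27) · e^(−0.0923·5/12)
= 6.5097 × 0.962272 = 6.26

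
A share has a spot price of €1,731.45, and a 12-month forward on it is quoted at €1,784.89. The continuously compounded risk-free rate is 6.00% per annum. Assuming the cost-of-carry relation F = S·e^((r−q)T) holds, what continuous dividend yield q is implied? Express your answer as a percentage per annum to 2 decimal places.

2.96%

From F = S·e^((r−q)T): (r − q) = ln(F/S)/T
ln(1784.89/1731.45) = ln(1.030864) = 0.030397
(r − q) = 0.030397 / (12/12) = 0.030397
q = r − ln(F/S)/T = 0.0600 − 0.030397 = 0.029603
q = 2.96%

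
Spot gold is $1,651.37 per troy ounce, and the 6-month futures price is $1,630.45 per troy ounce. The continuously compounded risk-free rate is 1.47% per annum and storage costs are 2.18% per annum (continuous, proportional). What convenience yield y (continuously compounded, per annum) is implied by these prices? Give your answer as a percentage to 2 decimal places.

F = S·e^((r+u−y)T) ⇒ (r+u−y) = ln(F/S)/T
ln(1630.45/1651.37) = -0.012749; /T ⇒ -0.025498
y = r + u − ln(F/S)/T = 0.0147 + 0.0218 + 0.025498 = 0.061998
y = 6.20%

6.20%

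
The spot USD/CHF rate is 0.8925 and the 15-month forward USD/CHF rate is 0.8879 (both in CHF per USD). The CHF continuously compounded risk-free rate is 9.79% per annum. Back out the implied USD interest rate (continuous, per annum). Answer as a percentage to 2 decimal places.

F = S·e^((r_CHF − r_USD)T) ⇒ r_USD = r_CHF − ln(F/S)/T
ln(0.8879/0.8925) = -0.005167; /(15/12) = -0.004134
r_USD = 0.0979 + 0.004134 = 0.102034
r_USD = 10.20%

10.20%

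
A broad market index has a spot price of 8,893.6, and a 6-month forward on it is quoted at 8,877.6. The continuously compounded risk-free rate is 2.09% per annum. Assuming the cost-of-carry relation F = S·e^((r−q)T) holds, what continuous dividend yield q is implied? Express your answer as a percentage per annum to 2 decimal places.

2.45%

From F = S·e^((r−q)T): (r − q) = ln(F/S)/T
ln(8877.6/8893.6) = ln(0.998201) = -0.001801
(r − q) = -0.001801 / (6/12) = -0.003602
q = r − ln(F/S)/T = 0.0209 + 0.003602 = 0.024502
q = 2.45%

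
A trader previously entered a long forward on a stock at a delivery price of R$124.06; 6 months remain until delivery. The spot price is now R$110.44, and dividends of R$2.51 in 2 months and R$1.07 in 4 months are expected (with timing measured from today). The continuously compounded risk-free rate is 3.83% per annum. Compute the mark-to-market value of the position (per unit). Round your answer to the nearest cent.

PV(remaining dividends) I = 2.51·e^(−0.0383·2/12) + 1.07·e^(−0.0383·4/12) = 3.5505
Current forward F = (S − I)·e^(rT) = (110.44 − 3.5505)·e^(0.0383·6/12) = 106.8895 × 1.019335 = 108.9562
Value (long) = (F − K)·e^(−rT) = (108.9562 − 124.06) × 0.981032 = -14.8173
Value = -R$14.82

-R$14.82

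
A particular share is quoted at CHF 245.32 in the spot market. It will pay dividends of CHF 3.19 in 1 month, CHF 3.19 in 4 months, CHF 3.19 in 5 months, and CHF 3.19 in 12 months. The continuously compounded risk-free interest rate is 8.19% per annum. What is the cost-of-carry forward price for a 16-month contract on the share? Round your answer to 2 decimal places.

PV(dividends) I = 3.19·e^(−0.0819·1/12) + 3.19·e^(−0.0819·4/12) + 3.19·e^(−0.0819·5/12) + 3.19·e^(−0.0819·12/12)
I = 3.1683 + 3.1041 + 3.0830 + 2.9392 = 12.2946
F = (S − I)·e^(rT) = (245.32 − 12.2946) · e^(0.0819·16/12)
= 233.0254 · e^0.109200 = 233.0254 × 1.115385 = CHF 259.91

CHF 259.91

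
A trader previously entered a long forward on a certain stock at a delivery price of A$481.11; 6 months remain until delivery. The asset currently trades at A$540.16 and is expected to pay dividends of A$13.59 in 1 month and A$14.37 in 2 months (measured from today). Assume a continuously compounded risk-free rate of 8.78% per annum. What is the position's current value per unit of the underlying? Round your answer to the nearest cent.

PV(remaining dividends) I = 13.59·e^(−0.0878·1/12) + 14.37·e^(−0.0878·2/12) = 27.6522
Current forward F = (S − I)·e^(rT) = (540.16 − 27.6522)·e^(0.0878·6/12) = 512.5078 × 1.044878 = 535.5081
Value (long) = (F − K)·e^(−rT) = (535.5081 − 481.11) × 0.957050 = 52.0617
Value = A$52.06

A$52.06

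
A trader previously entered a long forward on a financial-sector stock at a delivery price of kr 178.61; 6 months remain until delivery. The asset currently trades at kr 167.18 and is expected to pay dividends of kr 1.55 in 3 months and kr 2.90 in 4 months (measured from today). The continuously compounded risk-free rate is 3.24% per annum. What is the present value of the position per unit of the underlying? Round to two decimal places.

-kr 12.97

PV(remaining dividends) I = 1.55·e^(−0.0324·3/12) + 2.90·e^(−0.0324·4/12) = 4.4063
Current forward F = (S − I)·e^(rT) = (167.18 − 4.4063)·e^(0.0324·6/12) = 162.7737 × 1.016332 = 165.4321
Value (long) = (F − K)·e^(−rT) = (165.4321 − 178.61) × 0.983931 = -12.9661
Value = -kr 12.97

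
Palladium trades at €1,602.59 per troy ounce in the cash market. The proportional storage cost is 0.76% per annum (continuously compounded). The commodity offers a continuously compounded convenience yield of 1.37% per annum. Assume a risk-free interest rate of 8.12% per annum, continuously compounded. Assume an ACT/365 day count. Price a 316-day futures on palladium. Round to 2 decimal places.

Net carry = r + u − y = 0.0812 + 0.0076 − 0.0137 = 0.0751
F = S·e^((r+u−y)T) = 1602.59 · e^(0.0751 × 316/365) = 1602.59 · e^0.06501808
= 1602.59 × 1.06717832 = €1,710.25 per troy ounce

€1,710.25 per troy ounce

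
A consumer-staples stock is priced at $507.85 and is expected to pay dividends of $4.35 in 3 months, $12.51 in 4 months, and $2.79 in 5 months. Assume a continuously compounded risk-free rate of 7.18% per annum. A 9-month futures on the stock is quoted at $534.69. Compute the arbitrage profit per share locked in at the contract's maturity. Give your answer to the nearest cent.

PV(dividends) I = 4.35·e^(−0.0718·3/12) + 12.51·e^(−0.0718·4/12) + 2.79·e^(−0.0718·5/12) = 19.1945
Fair futures F* = (S − I)·e^(rT) = (507.85 − 19.1945)·e^0.053850 = 488.6555 × 1.055326 = 515.6909
Market $534.69 > fair 515.6909: forward overpriced → cash-and-carry (borrow at r, buy the stock and collect the dividends, short the forward).
Profit at T = |F_mkt − F*| = |534.69 − 515.6909| = $19.00 per share

$19.00 per share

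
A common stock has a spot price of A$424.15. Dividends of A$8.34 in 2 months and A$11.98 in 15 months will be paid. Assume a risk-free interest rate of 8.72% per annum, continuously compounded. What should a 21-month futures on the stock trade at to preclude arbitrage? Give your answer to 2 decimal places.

PV(dividends) I = 8.34·e^(−0.0872·2/12) + 11.98·e^(−0.0872·15/12)
I = 8.2197 + 10.7428 = 18.9625
F = (S − I)·e^(rT) = (424.15 − 18.9625) · e^(0.0872·21/12)
= 405.1875 · e^0.152600 = 405.1875 × 1.164859 = A$471.99

A$471.99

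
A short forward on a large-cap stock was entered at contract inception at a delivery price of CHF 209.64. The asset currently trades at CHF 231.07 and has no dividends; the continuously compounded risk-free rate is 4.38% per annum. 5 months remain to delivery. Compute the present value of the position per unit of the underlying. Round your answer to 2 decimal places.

-CHF 25.22

Current fair forward for the remaining 5 months: F = S·e^(r·T), r = 0.0438
F = 231.07 · e^(0.0438 × 5/12) = 231.07 × 1.018418 = 235.3258
Value of long forward = (F − K)·e^(−rT) = (235.3258 − 209.64) · e^(−0.0438·5/12)
= 25.6858 × 0.981916 = 25.22
Short position value = −(long value) = -CHF 25.22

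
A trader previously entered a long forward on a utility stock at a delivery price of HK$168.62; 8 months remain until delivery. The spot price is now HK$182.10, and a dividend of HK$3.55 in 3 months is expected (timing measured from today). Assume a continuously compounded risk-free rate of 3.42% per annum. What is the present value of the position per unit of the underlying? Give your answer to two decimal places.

HK$13.76

PV(remaining dividends) I = 3.55·e^(−0.0342·3/12) = 3.5198
Current forward F = (S − I)·e^(rT) = (182.10 − 3.5198)·e^(0.0342·8/12) = 178.5802 × 1.023062 = 182.6986
Value (long) = (F − K)·e^(−rT) = (182.6986 − 168.62) × 0.977458 = 13.7612
Value = HK$13.76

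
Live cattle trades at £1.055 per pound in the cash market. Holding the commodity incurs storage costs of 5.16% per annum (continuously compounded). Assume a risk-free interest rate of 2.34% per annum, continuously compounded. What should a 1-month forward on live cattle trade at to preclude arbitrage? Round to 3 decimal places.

£1.062 per pound

Net carry = r + u − y = 0.0234 + 0.0516 − 0.0000 = 0.0750
F = S·e^((r+u−y)T) = 1.055 · e^(0.0750 × 1/12) = 1.055 · e^0.006250
= 1.055 × 1.006270 = £1.062 per pound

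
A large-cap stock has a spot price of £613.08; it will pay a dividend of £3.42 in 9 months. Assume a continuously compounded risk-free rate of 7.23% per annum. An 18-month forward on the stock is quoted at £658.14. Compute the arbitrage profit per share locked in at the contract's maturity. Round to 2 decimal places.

PV(dividends) I = 3.42·e^(−0.0723·9/12) = 3.2395
Fair forward F* = (S − I)·e^(rT) = (613.08 − 3.2395)·e^0.108450 = 609.8405 × 1.114549 = 679.6971
Market £658.14 < fair 679.6971: forward underpriced → reverse cash-and-carry (short the stock, invest proceeds at r, pay the dividends, go long the forward).
Profit at T = |F_mkt − F*| = |658.14 − 679.6971| = £21.56 per share

£21.56 per share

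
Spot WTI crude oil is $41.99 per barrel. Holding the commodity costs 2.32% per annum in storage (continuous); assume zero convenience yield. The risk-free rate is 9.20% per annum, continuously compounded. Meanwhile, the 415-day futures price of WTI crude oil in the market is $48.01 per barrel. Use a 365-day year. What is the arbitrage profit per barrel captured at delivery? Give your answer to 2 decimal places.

$0.14 per barrel

Fair futures: F* = S·e^(carry·T), with carry = (r + u) = 0.0920 + 0.0232 = 0.1152
F* = 41.99 · e^(0.1152 × 415/365) = 41.99 · e^0.130981 = 41.99 × 1.139946 = $47.8663
Market $48.01 > fair $47.8663: forward overpriced → cash-and-carry (buy spot, short the forward).
At maturity, profit = |F_mkt − F*| = |48.01 − 47.8663| = $0.14 per barrel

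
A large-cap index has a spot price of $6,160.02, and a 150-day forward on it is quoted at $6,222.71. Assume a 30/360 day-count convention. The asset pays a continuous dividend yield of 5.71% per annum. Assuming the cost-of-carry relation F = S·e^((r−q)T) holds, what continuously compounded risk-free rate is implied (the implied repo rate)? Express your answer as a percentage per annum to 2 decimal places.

8.14%

From F = S·e^((r−q)T): (r − q) = ln(F/S)/T
ln(6222.71/6160.02) = ln(1.010177) = 0.010126
(r − q) = 0.010126 / (150/360) = 0.024302
r = ln(F/S)/T + q = 0.024302 + 0.0571 = 0.081402
r = 8.14%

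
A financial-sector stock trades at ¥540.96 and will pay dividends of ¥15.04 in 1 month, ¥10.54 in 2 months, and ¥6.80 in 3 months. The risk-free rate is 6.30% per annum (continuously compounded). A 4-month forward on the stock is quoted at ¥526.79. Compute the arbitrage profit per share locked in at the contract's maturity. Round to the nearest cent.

¥7.12 per share

PV(dividends) I = 15.04·e^(−0.0630·1/12) + 10.54·e^(−0.0630·2/12) + 6.80·e^(−0.0630·3/12) = 32.0849
Fair forward F* = (S − I)·e^(rT) = (540.96 − 32.0849)·e^0.021000 = 508.8751 × 1.021222 = 519.6744
Market ¥526.79 > fair 519.6744: forward overpriced → cash-and-carry (borrow at r, buy the stock and collect the dividends, short the forward).
Profit at T = |F_mkt − F*| = |526.79 − 519.6744| = ¥7.12 per share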